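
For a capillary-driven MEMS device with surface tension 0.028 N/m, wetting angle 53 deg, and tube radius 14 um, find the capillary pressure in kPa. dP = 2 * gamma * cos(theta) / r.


Step 1: cos(53 deg) = 0.6018
Step 2: Convert r to m: r = 14e-6 m
Step 3: dP = 2 * 0.028 * 0.6018 / 14e-6 = 2407.2 Pa
Step 4: Convert Pa to kPa (divide by 1000).
dP = 2.41 kPa


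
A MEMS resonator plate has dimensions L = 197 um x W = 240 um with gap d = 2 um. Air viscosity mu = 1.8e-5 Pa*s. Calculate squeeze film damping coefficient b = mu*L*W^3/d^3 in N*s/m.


Step 1: Convert to SI.
L = 197e-6 m, W = 240e-6 m, d = 2e-6 m
Step 2: W^3 = (240e-6)^3 = 1.38e-11 m^3
Step 3: d^3 = (2e-6)^3 = 8.00e-18 m^3
Step 4: b = 1.8e-5 * 197e-6 * 1.38e-11 / 8.00e-18
b = 6.13e-03 N*s/m


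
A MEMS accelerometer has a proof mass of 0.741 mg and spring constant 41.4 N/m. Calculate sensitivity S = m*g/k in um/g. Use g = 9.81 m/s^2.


Step 1: Convert mass: m = 0.741 mg = 7.41e-07 kg
Step 2: S = m * g / k = 7.41e-07 * 9.81 / 41.4
Step 3: S = 1.76e-07 m/g
Step 4: Convert to um/g: S = 0.176 um/g


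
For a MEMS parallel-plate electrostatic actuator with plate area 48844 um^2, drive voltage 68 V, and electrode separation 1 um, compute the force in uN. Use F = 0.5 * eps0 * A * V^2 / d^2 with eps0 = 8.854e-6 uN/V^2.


Step 1: Identify parameters.
eps0 = 8.854e-6 uN/V^2, A = 48844 um^2, V = 68 V, d = 1 um
Step 2: Compute V^2 = 68^2 = 4624
Step 3: Compute d^2 = 1^2 = 1
Step 4: F = 0.5 * 8.854e-6 * 48844 * 4624 / 1
F = 999.859 uN


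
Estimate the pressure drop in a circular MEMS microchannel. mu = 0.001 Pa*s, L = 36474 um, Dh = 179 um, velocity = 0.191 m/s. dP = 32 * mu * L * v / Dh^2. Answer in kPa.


Step 1: Convert to SI: L = 36474e-6 m, Dh = 179e-6 m
Step 2: dP = 32 * 0.001 * 36474e-6 * 0.191 / (179e-6)^2
Step 3: dP = 6957.62 Pa
Step 4: Convert to kPa: dP = 6.96 kPa


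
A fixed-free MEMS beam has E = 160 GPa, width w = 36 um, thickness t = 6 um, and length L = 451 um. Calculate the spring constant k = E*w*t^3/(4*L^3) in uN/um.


Step 1: Convert E to consistent units (1 GPa = 1000 uN/um^2).
E = 160 GPa = 160000 uN/um^2
Step 2: Compute t^3 = 6^3 = 216
Step 3: Compute L^3 = 451^3 = 91733851
Step 4: k = 160000 * 36 * 216 / (4 * 91733851)
k = 3.3907 uN/um


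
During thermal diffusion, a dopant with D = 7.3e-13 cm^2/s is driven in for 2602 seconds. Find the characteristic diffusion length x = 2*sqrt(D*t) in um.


Step 1: Compute D*t = 7.3e-13 * 2602 = 1.89946e-09 cm^2
Step 2: sqrt(D*t) = 4.3583e-05 cm
Step 3: x = 2 * 4.3583e-05 cm = 8.7166e-05 cm
Step 4: Convert to um (1 cm = 1e4 um): x = 0.872 um


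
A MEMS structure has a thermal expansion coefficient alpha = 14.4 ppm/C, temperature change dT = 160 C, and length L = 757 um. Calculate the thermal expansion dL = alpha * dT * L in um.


Step 1: Convert CTE: alpha = 14.4 ppm/C = 14.4e-6 /C
Step 2: dL = 14.4e-6 * 160 * 757
dL = 1.7441 um


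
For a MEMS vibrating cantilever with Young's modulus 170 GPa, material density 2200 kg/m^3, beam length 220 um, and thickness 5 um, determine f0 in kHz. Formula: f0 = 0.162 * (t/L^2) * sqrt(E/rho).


Step 1: Convert units to SI.
t_SI = 5e-6 m, L_SI = 220e-6 m
Step 2: Calculate sqrt(E/rho).
sqrt(170e9 / 2200) = 8790.49 m/s
Step 3: Compute f0.
f0 = 0.162 * 5e-6 / (220e-6)^2 * 8790.49 = 147113.6 Hz = 147.11 kHz


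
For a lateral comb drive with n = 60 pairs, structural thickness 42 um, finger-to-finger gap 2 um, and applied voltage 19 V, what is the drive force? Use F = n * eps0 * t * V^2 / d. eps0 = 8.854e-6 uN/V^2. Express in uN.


Step 1: Parameters: n=60, eps0=8.854e-6 uN/V^2, t=42 um, V=19 V, d=2 um
Step 2: V^2 = 361
Step 3: F = 60 * 8.854e-6 * 42 * 361 / 2
F = 4.027 uN


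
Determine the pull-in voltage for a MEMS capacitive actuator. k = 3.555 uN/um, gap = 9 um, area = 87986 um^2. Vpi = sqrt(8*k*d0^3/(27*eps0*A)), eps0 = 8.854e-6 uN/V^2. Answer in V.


Step 1: Compute numerator: 8 * k * d0^3 = 8 * 3.555 * 9^3 = 20732.76
Step 2: Compute denominator: 27 * eps0 * A = 27 * 8.854e-6 * 87986 = 21.033757
Step 3: Vpi = sqrt(20732.76 / 21.033757)
Vpi = 31.4 V


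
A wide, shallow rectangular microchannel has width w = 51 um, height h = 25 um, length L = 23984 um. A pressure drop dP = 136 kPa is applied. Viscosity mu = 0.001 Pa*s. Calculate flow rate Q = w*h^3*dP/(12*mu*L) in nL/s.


Step 1: Convert all dimensions to SI (meters).
w = 51e-6 m, h = 25e-6 m, L = 23984e-6 m, dP = 136e3 Pa
Step 2: Q = w * h^3 * dP / (12 * mu * L)
Q = 51e-6 * (25e-6)^3 * 136e3 / (12 * 0.001 * 23984e-6) = 3.7655312e-10 m^3/s
Step 3: Convert Q from m^3/s to nL/s (1 m^3 = 1e12 nL, so multiply by 1e12).
Q = 376.553 nL/s


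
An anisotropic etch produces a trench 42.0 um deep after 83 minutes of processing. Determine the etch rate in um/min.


Step 1: Etch rate = depth / time
Step 2: rate = 42.0 / 83
rate = 0.506 um/min


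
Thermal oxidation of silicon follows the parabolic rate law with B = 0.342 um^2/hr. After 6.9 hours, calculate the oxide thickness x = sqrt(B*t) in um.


Step 1: Compute B*t = 0.342 * 6.9 = 2.3598
Step 2: x = sqrt(2.3598)
x = 1.536 um


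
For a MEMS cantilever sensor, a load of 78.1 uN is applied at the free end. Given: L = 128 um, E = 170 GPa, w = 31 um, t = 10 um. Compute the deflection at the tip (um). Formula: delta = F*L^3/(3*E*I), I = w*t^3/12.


Step 1: Calculate the second moment of area.
I = w * t^3 / 12 = 31 * 10^3 / 12 = 2583.3333 um^4
Step 2: Convert E to consistent units (1 GPa = 1000 uN/um^2).
E = 170 GPa = 170000 uN/um^2
Step 3: Calculate tip deflection.
delta = F * L^3 / (3 * E * I)
delta = 78.1 * 128^3 / (3 * 170000 * 2583.3333)
delta = 0.1243 um


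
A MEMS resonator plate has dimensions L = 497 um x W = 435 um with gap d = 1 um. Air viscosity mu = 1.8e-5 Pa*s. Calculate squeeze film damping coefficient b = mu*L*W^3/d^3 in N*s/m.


Step 1: Convert to SI.
L = 497e-6 m, W = 435e-6 m, d = 1e-6 m
Step 2: W^3 = (435e-6)^3 = 8.23e-11 m^3
Step 3: d^3 = (1e-6)^3 = 1.00e-18 m^3
Step 4: b = 1.8e-5 * 497e-6 * 8.23e-11 / 1.00e-18
b = 7.36e-01 N*s/m


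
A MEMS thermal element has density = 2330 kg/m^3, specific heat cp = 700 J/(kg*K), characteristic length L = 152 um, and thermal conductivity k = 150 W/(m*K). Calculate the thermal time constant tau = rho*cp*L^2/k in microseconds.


Step 1: Convert L to m: L = 152e-6 m
Step 2: L^2 = (152e-6)^2 = 2.3104e-08 m^2
Step 3: tau = 2330 * 700 * 2.3104e-08 / 150 = 2.5121749e-04 s
Step 4: Convert to microseconds (multiply by 1e6).
tau = 251.217 us


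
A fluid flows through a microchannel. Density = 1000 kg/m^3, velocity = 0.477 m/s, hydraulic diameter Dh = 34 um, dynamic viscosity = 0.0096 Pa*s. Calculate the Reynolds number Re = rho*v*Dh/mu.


Step 1: Convert Dh to meters: Dh = 34e-6 m
Step 2: Re = rho * v * Dh / mu
Re = 1000 * 0.477 * 34e-6 / 0.0096
Re = 1.689


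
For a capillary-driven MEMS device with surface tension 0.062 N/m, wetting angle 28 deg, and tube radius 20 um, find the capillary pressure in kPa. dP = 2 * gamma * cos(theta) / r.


Step 1: cos(28 deg) = 0.8829
Step 2: Convert r to m: r = 20e-6 m
Step 3: dP = 2 * 0.062 * 0.8829 / 20e-6 = 5474.0 Pa
Step 4: Convert Pa to kPa (divide by 1000).
dP = 5.47 kPa


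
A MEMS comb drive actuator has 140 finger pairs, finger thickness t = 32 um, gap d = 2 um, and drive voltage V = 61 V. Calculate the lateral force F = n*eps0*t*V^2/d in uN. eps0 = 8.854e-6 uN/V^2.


Step 1: Parameters: n=140, eps0=8.854e-6 uN/V^2, t=32 um, V=61 V, d=2 um
Step 2: V^2 = 3721
Step 3: F = 140 * 8.854e-6 * 32 * 3721 / 2
F = 73.798 uN


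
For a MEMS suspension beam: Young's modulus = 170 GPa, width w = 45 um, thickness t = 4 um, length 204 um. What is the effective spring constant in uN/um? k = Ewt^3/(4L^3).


Step 1: Convert E to consistent units (1 GPa = 1000 uN/um^2).
E = 170 GPa = 170000 uN/um^2
Step 2: Compute t^3 = 4^3 = 64
Step 3: Compute L^3 = 204^3 = 8489664
Step 4: k = 170000 * 45 * 64 / (4 * 8489664)
k = 14.4175 uN/um


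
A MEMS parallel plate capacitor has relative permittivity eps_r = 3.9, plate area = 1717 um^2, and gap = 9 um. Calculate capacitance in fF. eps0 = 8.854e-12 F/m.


Step 1: Convert area to m^2: A = 1717e-12 m^2
Step 2: Convert gap to m: d = 9e-6 m
Step 3: C = eps0 * eps_r * A / d
C = 8.854e-12 * 3.9 * 1717e-12 / 9e-6
Step 4: Convert to fF (multiply by 1e15).
C = 6.59 fF


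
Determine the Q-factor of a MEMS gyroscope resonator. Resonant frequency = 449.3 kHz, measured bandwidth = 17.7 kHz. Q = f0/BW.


Step 1: Q = f0 / bandwidth
Step 2: Q = 449.3 / 17.7
Q = 25.4


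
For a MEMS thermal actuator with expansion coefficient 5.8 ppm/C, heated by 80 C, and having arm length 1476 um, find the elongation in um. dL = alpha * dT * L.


Step 1: Convert CTE: alpha = 5.8 ppm/C = 5.8e-6 /C
Step 2: dL = 5.8e-6 * 80 * 1476
dL = 0.6849 um


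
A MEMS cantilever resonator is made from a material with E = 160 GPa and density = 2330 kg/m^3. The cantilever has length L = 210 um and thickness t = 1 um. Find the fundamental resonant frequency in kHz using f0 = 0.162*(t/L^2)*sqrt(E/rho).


Step 1: Convert units to SI.
t_SI = 1e-6 m, L_SI = 210e-6 m
Step 2: Calculate sqrt(E/rho).
sqrt(160e9 / 2330) = 8286.71 m/s
Step 3: Compute f0.
f0 = 0.162 * 1e-6 / (210e-6)^2 * 8286.71 = 30441.0 Hz = 30.44 kHz


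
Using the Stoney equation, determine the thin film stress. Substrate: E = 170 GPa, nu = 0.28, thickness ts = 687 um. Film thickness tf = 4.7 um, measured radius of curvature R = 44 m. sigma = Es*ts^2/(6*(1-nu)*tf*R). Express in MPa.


Step 1: Compute numerator: Es * ts^2 = 170 * 687^2 = 80234730 (GPa*um^2)
Step 2: Compute denominator (R in um): 6*(1-nu)*tf*R = 6*0.72*4.7*44e6 = 893376000.0 (um^2)
Step 3: sigma (GPa) = 80234730 / 893376000.0 = 8.9811e-02 GPa
Step 4: Convert to MPa (x1000): sigma = 89.8 MPa


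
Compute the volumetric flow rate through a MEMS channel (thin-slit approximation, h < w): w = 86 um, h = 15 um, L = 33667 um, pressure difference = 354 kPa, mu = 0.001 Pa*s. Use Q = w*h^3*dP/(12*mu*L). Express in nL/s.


Step 1: Convert all dimensions to SI (meters).
w = 86e-6 m, h = 15e-6 m, L = 33667e-6 m, dP = 354e3 Pa
Step 2: Q = w * h^3 * dP / (12 * mu * L)
Q = 86e-6 * (15e-6)^3 * 354e3 / (12 * 0.001 * 33667e-6) = 2.5432545e-10 m^3/s
Step 3: Convert Q from m^3/s to nL/s (1 m^3 = 1e12 nL, so multiply by 1e12).
Q = 254.325 nL/s


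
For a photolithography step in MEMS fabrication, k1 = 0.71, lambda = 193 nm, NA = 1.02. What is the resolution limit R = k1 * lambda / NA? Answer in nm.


Step 1: Identify values: k1 = 0.71, lambda = 193 nm, NA = 1.02
Step 2: R = k1 * lambda / NA
R = 0.71 * 193 / 1.02
R = 134.3 nm


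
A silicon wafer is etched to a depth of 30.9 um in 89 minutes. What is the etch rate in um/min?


Step 1: Etch rate = depth / time
Step 2: rate = 30.9 / 89
rate = 0.347 um/min


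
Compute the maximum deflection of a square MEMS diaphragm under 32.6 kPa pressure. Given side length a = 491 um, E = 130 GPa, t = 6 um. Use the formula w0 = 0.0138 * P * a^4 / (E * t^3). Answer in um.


Step 1: Convert pressure to compatible units (E is in GPa, so P in GPa).
P = 32.6 kPa = 32.6e-6 GPa
Step 2: Compute numerator: 0.0138 * P * a^4.
a^4 = 491^4 = 58120048561
numerator = 0.0138 * 32.6e-6 * 58120048561 = 2.6147e+04
Step 3: Compute denominator: E * t^3 = 130 * 6^3 = 28080
Step 4: w0 = numerator / denominator = 2.6147e+04 / 28080 = 0.9312 um


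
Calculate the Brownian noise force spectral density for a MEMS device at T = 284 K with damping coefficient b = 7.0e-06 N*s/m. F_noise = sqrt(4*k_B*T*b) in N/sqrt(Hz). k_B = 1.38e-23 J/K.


Step 1: Compute 4 * k_B * T * b
= 4 * 1.38e-23 * 284 * 7.0e-06
= 1.0974e-25 N^2/Hz
Step 2: F_noise = sqrt(1.0974e-25)
F_noise = 3.31e-13 N/sqrt(Hz)


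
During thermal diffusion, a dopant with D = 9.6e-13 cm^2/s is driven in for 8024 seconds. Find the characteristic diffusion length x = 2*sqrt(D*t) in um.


Step 1: Compute D*t = 9.6e-13 * 8024 = 7.70304e-09 cm^2
Step 2: sqrt(D*t) = 8.7767e-05 cm
Step 3: x = 2 * 8.7767e-05 cm = 1.75534e-04 cm
Step 4: Convert to um (1 cm = 1e4 um): x = 1.755 um


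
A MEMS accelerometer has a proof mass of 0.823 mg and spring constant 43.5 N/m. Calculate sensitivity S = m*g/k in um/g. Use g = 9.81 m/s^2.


Step 1: Convert mass: m = 0.823 mg = 8.23e-07 kg
Step 2: S = m * g / k = 8.23e-07 * 9.81 / 43.5
Step 3: S = 1.86e-07 m/g
Step 4: Convert to um/g: S = 0.186 um/g


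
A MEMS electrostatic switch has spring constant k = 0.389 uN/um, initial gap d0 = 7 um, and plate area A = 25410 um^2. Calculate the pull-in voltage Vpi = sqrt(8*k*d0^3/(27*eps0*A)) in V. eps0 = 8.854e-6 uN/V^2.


Step 1: Compute numerator: 8 * k * d0^3 = 8 * 0.389 * 7^3 = 1067.416
Step 2: Compute denominator: 27 * eps0 * A = 27 * 8.854e-6 * 25410 = 6.074464
Step 3: Vpi = sqrt(1067.416 / 6.074464)
Vpi = 13.26 V


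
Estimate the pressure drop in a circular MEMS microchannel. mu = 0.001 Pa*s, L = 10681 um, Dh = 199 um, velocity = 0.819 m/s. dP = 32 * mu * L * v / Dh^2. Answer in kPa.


Step 1: Convert to SI: L = 10681e-6 m, Dh = 199e-6 m
Step 2: dP = 32 * 0.001 * 10681e-6 * 0.819 / (199e-6)^2
Step 3: dP = 7068.70 Pa
Step 4: Convert to kPa: dP = 7.07 kPa


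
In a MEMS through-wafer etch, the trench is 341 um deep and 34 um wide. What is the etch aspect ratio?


Step 1: AR = depth / width
Step 2: AR = 341 / 34
AR = 10.0


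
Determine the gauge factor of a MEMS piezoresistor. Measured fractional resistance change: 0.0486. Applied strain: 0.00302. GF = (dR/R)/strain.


Step 1: Identify values.
dR/R = 0.0486, strain = 0.00302
Step 2: GF = (dR/R) / strain = 0.0486 / 0.00302
GF = 16.1


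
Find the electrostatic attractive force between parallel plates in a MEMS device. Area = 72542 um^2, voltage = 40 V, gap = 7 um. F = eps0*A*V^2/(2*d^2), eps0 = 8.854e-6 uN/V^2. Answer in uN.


Step 1: Identify parameters.
eps0 = 8.854e-6 uN/V^2, A = 72542 um^2, V = 40 V, d = 7 um
Step 2: Compute V^2 = 40^2 = 1600
Step 3: Compute d^2 = 7^2 = 49
Step 4: F = 0.5 * 8.854e-6 * 72542 * 1600 / 49
F = 10.486 uN


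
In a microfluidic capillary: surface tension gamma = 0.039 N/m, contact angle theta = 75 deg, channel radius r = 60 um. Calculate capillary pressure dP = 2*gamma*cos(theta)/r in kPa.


Step 1: cos(75 deg) = 0.2588
Step 2: Convert r to m: r = 60e-6 m
Step 3: dP = 2 * 0.039 * 0.2588 / 60e-6 = 336.4 Pa
Step 4: Convert Pa to kPa (divide by 1000).
dP = 0.34 kPa


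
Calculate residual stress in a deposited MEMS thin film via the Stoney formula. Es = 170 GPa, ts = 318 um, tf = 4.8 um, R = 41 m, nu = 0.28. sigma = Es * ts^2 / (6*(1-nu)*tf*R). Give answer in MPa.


Step 1: Compute numerator: Es * ts^2 = 170 * 318^2 = 17191080 (GPa*um^2)
Step 2: Compute denominator (R in um): 6*(1-nu)*tf*R = 6*0.72*4.8*41e6 = 850176000.0 (um^2)
Step 3: sigma (GPa) = 17191080 / 850176000.0 = 2.0221e-02 GPa
Step 4: Convert to MPa (x1000): sigma = 20.2 MPa


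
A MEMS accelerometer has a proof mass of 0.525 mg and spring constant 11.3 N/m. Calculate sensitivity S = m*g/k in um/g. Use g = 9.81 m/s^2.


Step 1: Convert mass: m = 0.525 mg = 5.25e-07 kg
Step 2: S = m * g / k = 5.25e-07 * 9.81 / 11.3
Step 3: S = 4.56e-07 m/g
Step 4: Convert to um/g: S = 0.456 um/g


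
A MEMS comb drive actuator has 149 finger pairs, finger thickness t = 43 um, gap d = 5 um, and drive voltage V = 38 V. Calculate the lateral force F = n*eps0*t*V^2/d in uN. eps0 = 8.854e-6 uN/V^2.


Step 1: Parameters: n=149, eps0=8.854e-6 uN/V^2, t=43 um, V=38 V, d=5 um
Step 2: V^2 = 1444
Step 3: F = 149 * 8.854e-6 * 43 * 1444 / 5
F = 16.383 uN


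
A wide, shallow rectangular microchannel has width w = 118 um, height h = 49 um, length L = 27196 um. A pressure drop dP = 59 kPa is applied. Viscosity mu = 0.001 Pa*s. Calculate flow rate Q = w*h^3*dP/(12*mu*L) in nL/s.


Step 1: Convert all dimensions to SI (meters).
w = 118e-6 m, h = 49e-6 m, L = 27196e-6 m, dP = 59e3 Pa
Step 2: Q = w * h^3 * dP / (12 * mu * L)
Q = 118e-6 * (49e-6)^3 * 59e3 / (12 * 0.001 * 27196e-6) = 2.50978189e-09 m^3/s
Step 3: Convert Q from m^3/s to nL/s (1 m^3 = 1e12 nL, so multiply by 1e12).
Q = 2509.782 nL/s


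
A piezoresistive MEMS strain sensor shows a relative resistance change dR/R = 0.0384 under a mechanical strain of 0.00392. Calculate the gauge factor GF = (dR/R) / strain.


Step 1: Identify values.
dR/R = 0.0384, strain = 0.00392
Step 2: GF = (dR/R) / strain = 0.0384 / 0.00392
GF = 9.8


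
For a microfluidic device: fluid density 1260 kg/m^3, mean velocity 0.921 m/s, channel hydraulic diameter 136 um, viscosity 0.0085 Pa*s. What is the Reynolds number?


Step 1: Convert Dh to meters: Dh = 136e-6 m
Step 2: Re = rho * v * Dh / mu
Re = 1260 * 0.921 * 136e-6 / 0.0085
Re = 18.567


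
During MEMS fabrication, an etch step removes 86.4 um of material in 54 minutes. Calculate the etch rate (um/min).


Step 1: Etch rate = depth / time
Step 2: rate = 86.4 / 54
rate = 1.6 um/min


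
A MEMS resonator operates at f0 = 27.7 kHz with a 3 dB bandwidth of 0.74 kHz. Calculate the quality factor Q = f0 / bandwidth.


Step 1: Q = f0 / bandwidth
Step 2: Q = 27.7 / 0.74
Q = 37.4


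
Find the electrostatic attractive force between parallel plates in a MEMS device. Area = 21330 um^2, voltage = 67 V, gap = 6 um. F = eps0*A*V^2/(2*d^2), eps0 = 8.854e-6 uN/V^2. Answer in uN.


Step 1: Identify parameters.
eps0 = 8.854e-6 uN/V^2, A = 21330 um^2, V = 67 V, d = 6 um
Step 2: Compute V^2 = 67^2 = 4489
Step 3: Compute d^2 = 6^2 = 36
Step 4: F = 0.5 * 8.854e-6 * 21330 * 4489 / 36
F = 11.775 uN


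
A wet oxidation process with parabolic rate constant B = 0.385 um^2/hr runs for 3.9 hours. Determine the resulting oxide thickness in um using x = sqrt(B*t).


Step 1: Compute B*t = 0.385 * 3.9 = 1.5015
Step 2: x = sqrt(1.5015)
x = 1.225 um


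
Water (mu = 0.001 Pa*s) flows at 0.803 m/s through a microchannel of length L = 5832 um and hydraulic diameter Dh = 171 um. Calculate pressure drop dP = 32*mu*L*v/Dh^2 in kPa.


Step 1: Convert to SI: L = 5832e-6 m, Dh = 171e-6 m
Step 2: dP = 32 * 0.001 * 5832e-6 * 0.803 / (171e-6)^2
Step 3: dP = 5124.96 Pa
Step 4: Convert to kPa: dP = 5.12 kPa


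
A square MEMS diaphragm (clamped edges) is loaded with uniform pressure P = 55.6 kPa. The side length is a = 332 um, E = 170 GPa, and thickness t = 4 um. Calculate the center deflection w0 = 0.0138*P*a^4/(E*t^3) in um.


Step 1: Convert pressure to compatible units (E is in GPa, so P in GPa).
P = 55.6 kPa = 55.6e-6 GPa
Step 2: Compute numerator: 0.0138 * P * a^4.
a^4 = 332^4 = 12149330176
numerator = 0.0138 * 55.6e-6 * 12149330176 = 9.32194e+03
Step 3: Compute denominator: E * t^3 = 170 * 4^3 = 10880
Step 4: w0 = numerator / denominator = 9.32194e+03 / 10880 = 0.8568 um


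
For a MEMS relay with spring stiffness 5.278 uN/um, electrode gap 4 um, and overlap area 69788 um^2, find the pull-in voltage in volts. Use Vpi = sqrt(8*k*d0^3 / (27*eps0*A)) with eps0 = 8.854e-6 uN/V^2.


Step 1: Compute numerator: 8 * k * d0^3 = 8 * 5.278 * 4^3 = 2702.336
Step 2: Compute denominator: 27 * eps0 * A = 27 * 8.854e-6 * 69788 = 16.68338
Step 3: Vpi = sqrt(2702.336 / 16.68338)
Vpi = 12.73 V


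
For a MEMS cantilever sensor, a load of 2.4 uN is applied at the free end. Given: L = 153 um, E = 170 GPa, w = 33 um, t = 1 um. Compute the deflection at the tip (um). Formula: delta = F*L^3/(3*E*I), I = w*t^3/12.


Step 1: Calculate the second moment of area.
I = w * t^3 / 12 = 33 * 1^3 / 12 = 2.75 um^4
Step 2: Convert E to consistent units (1 GPa = 1000 uN/um^2).
E = 170 GPa = 170000 uN/um^2
Step 3: Calculate tip deflection.
delta = F * L^3 / (3 * E * I)
delta = 2.4 * 153^3 / (3 * 170000 * 2.75)
delta = 6.1289 um


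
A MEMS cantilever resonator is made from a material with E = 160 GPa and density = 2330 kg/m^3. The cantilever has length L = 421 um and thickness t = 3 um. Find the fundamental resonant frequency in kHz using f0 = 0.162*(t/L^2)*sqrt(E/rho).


Step 1: Convert units to SI.
t_SI = 3e-6 m, L_SI = 421e-6 m
Step 2: Calculate sqrt(E/rho).
sqrt(160e9 / 2330) = 8286.71 m/s
Step 3: Compute f0.
f0 = 0.162 * 3e-6 / (421e-6)^2 * 8286.71 = 22722.4 Hz = 22.72 kHz


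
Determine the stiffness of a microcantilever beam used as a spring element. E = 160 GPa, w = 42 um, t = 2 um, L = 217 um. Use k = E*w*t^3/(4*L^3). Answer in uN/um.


Step 1: Convert E to consistent units (1 GPa = 1000 uN/um^2).
E = 160 GPa = 160000 uN/um^2
Step 2: Compute t^3 = 2^3 = 8
Step 3: Compute L^3 = 217^3 = 10218313
Step 4: k = 160000 * 42 * 8 / (4 * 10218313)
k = 1.3153 uN/um


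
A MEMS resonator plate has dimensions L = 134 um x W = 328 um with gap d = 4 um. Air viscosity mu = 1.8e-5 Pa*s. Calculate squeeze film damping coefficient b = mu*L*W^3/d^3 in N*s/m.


Step 1: Convert to SI.
L = 134e-6 m, W = 328e-6 m, d = 4e-6 m
Step 2: W^3 = (328e-6)^3 = 3.53e-11 m^3
Step 3: d^3 = (4e-6)^3 = 6.40e-17 m^3
Step 4: b = 1.8e-5 * 134e-6 * 3.53e-11 / 6.40e-17
b = 1.33e-03 N*s/m


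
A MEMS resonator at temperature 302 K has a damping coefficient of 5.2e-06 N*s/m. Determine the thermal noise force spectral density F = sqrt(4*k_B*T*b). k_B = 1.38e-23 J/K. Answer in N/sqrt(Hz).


Step 1: Compute 4 * k_B * T * b
= 4 * 1.38e-23 * 302 * 5.2e-06
= 8.6686e-26 N^2/Hz
Step 2: F_noise = sqrt(8.6686e-26)
F_noise = 2.94e-13 N/sqrt(Hz)


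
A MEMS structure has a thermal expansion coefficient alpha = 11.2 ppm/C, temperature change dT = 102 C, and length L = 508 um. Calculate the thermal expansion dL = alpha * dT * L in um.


Step 1: Convert CTE: alpha = 11.2 ppm/C = 11.2e-6 /C
Step 2: dL = 11.2e-6 * 102 * 508
dL = 0.5803 um


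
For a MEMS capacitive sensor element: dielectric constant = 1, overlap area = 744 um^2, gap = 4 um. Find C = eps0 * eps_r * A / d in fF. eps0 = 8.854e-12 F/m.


Step 1: Convert area to m^2: A = 744e-12 m^2
Step 2: Convert gap to m: d = 4e-6 m
Step 3: C = eps0 * eps_r * A / d
C = 8.854e-12 * 1 * 744e-12 / 4e-6
Step 4: Convert to fF (multiply by 1e15).
C = 1.65 fF


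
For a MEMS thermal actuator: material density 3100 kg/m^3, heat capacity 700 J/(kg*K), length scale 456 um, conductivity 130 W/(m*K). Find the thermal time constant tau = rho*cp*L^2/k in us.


Step 1: Convert L to m: L = 456e-6 m
Step 2: L^2 = (456e-6)^2 = 2.07936e-07 m^2
Step 3: tau = 3100 * 700 * 2.07936e-07 / 130 = 3.47093169e-03 s
Step 4: Convert to microseconds (multiply by 1e6).
tau = 3470.932 us


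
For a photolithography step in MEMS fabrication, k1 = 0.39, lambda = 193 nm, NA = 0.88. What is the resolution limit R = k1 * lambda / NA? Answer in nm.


Step 1: Identify values: k1 = 0.39, lambda = 193 nm, NA = 0.88
Step 2: R = k1 * lambda / NA
R = 0.39 * 193 / 0.88
R = 85.5 nm


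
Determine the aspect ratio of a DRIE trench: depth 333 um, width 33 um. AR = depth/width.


Step 1: AR = depth / width
Step 2: AR = 333 / 33
AR = 10.1


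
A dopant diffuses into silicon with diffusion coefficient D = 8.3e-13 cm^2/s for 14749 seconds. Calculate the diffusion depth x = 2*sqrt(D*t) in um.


Step 1: Compute D*t = 8.3e-13 * 14749 = 1.224167e-08 cm^2
Step 2: sqrt(D*t) = 1.10642e-04 cm
Step 3: x = 2 * 1.10642e-04 cm = 2.21284e-04 cm
Step 4: Convert to um (1 cm = 1e4 um): x = 2.213 um


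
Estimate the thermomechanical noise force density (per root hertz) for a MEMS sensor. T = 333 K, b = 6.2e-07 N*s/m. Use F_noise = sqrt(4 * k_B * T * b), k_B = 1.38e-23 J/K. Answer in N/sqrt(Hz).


Step 1: Compute 4 * k_B * T * b
= 4 * 1.38e-23 * 333 * 6.2e-07
= 1.1397e-26 N^2/Hz
Step 2: F_noise = sqrt(1.1397e-26)
F_noise = 1.07e-13 N/sqrt(Hz)


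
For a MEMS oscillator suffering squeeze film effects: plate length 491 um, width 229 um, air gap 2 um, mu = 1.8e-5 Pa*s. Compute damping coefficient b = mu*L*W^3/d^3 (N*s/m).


Step 1: Convert to SI.
L = 491e-6 m, W = 229e-6 m, d = 2e-6 m
Step 2: W^3 = (229e-6)^3 = 1.20e-11 m^3
Step 3: d^3 = (2e-6)^3 = 8.00e-18 m^3
Step 4: b = 1.8e-5 * 491e-6 * 1.20e-11 / 8.00e-18
b = 1.33e-02 N*s/m


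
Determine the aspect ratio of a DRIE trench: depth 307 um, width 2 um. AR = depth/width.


Step 1: AR = depth / width
Step 2: AR = 307 / 2
AR = 153.5


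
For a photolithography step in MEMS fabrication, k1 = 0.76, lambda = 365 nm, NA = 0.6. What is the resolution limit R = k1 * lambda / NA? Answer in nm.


Step 1: Identify values: k1 = 0.76, lambda = 365 nm, NA = 0.6
Step 2: R = k1 * lambda / NA
R = 0.76 * 365 / 0.6
R = 462.3 nm


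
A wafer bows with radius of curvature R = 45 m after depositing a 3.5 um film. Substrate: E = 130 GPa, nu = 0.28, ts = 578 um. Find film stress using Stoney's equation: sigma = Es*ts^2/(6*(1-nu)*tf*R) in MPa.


Step 1: Compute numerator: Es * ts^2 = 130 * 578^2 = 43430920 (GPa*um^2)
Step 2: Compute denominator (R in um): 6*(1-nu)*tf*R = 6*0.72*3.5*45e6 = 680400000.0 (um^2)
Step 3: sigma (GPa) = 43430920 / 680400000.0 = 6.3831e-02 GPa
Step 4: Convert to MPa (x1000): sigma = 63.8 MPa


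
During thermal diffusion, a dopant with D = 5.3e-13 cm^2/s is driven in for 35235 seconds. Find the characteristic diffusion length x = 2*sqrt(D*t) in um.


Step 1: Compute D*t = 5.3e-13 * 35235 = 1.867455e-08 cm^2
Step 2: sqrt(D*t) = 1.36655e-04 cm
Step 3: x = 2 * 1.36655e-04 cm = 2.7331e-04 cm
Step 4: Convert to um (1 cm = 1e4 um): x = 2.733 um


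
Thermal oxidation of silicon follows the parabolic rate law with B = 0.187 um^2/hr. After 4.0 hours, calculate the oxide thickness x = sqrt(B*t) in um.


Step 1: Compute B*t = 0.187 * 4.0 = 0.748
Step 2: x = sqrt(0.748)
x = 0.865 um


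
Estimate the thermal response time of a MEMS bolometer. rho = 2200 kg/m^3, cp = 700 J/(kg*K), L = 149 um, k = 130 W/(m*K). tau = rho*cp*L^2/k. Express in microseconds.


Step 1: Convert L to m: L = 149e-6 m
Step 2: L^2 = (149e-6)^2 = 2.2201e-08 m^2
Step 3: tau = 2200 * 700 * 2.2201e-08 / 130 = 2.6299646e-04 s
Step 4: Convert to microseconds (multiply by 1e6).
tau = 262.996 us


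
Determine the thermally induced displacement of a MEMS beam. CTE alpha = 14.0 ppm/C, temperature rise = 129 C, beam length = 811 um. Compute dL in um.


Step 1: Convert CTE: alpha = 14.0 ppm/C = 14.0e-6 /C
Step 2: dL = 14.0e-6 * 129 * 811
dL = 1.4647 um


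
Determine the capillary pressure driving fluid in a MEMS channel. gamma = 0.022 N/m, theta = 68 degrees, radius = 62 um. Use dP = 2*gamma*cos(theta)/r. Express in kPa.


Step 1: cos(68 deg) = 0.3746
Step 2: Convert r to m: r = 62e-6 m
Step 3: dP = 2 * 0.022 * 0.3746 / 62e-6 = 265.8 Pa
Step 4: Convert Pa to kPa (divide by 1000).
dP = 0.27 kPa


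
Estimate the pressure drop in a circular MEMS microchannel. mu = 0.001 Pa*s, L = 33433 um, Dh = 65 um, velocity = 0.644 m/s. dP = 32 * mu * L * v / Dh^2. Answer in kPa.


Step 1: Convert to SI: L = 33433e-6 m, Dh = 65e-6 m
Step 2: dP = 32 * 0.001 * 33433e-6 * 0.644 / (65e-6)^2
Step 3: dP = 163073.91 Pa
Step 4: Convert to kPa: dP = 163.07 kPa


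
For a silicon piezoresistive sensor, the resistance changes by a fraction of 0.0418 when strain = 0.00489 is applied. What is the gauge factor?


Step 1: Identify values.
dR/R = 0.0418, strain = 0.00489
Step 2: GF = (dR/R) / strain = 0.0418 / 0.00489
GF = 8.5


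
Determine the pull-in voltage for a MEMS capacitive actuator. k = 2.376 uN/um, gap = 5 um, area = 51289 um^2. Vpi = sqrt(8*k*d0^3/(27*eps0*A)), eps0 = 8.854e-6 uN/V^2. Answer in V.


Step 1: Compute numerator: 8 * k * d0^3 = 8 * 2.376 * 5^3 = 2376.0
Step 2: Compute denominator: 27 * eps0 * A = 27 * 8.854e-6 * 51289 = 12.261046
Step 3: Vpi = sqrt(2376.0 / 12.261046)
Vpi = 13.92 V


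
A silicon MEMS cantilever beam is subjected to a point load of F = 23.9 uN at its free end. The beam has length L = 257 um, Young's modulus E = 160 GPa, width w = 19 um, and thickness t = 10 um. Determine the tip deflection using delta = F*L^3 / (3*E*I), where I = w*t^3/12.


Step 1: Calculate the second moment of area.
I = w * t^3 / 12 = 19 * 10^3 / 12 = 1583.3333 um^4
Step 2: Convert E to consistent units (1 GPa = 1000 uN/um^2).
E = 160 GPa = 160000 uN/um^2
Step 3: Calculate tip deflection.
delta = F * L^3 / (3 * E * I)
delta = 23.9 * 257^3 / (3 * 160000 * 1583.3333)
delta = 0.5338 um


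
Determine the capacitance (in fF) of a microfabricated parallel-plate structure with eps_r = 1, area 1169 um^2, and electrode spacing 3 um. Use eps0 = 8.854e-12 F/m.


Step 1: Convert area to m^2: A = 1169e-12 m^2
Step 2: Convert gap to m: d = 3e-6 m
Step 3: C = eps0 * eps_r * A / d
C = 8.854e-12 * 1 * 1169e-12 / 3e-6
Step 4: Convert to fF (multiply by 1e15).
C = 3.45 fF


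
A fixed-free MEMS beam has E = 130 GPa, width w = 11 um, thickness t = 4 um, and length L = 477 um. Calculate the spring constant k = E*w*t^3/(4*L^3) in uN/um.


Step 1: Convert E to consistent units (1 GPa = 1000 uN/um^2).
E = 130 GPa = 130000 uN/um^2
Step 2: Compute t^3 = 4^3 = 64
Step 3: Compute L^3 = 477^3 = 108531333
Step 4: k = 130000 * 11 * 64 / (4 * 108531333)
k = 0.2108 uN/um


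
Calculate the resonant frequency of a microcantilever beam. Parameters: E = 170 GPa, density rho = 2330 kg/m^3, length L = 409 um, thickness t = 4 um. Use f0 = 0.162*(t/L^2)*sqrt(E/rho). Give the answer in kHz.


Step 1: Convert units to SI.
t_SI = 4e-6 m, L_SI = 409e-6 m
Step 2: Calculate sqrt(E/rho).
sqrt(170e9 / 2330) = 8541.74 m/s
Step 3: Compute f0.
f0 = 0.162 * 4e-6 / (409e-6)^2 * 8541.74 = 33088.3 Hz = 33.09 kHz


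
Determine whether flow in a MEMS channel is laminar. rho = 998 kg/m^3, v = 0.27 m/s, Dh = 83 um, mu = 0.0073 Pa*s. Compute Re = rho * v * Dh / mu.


Step 1: Convert Dh to meters: Dh = 83e-6 m
Step 2: Re = rho * v * Dh / mu
Re = 998 * 0.27 * 83e-6 / 0.0073
Re = 3.064
Since Re = 3.064 is below ~2300, the flow is laminar.


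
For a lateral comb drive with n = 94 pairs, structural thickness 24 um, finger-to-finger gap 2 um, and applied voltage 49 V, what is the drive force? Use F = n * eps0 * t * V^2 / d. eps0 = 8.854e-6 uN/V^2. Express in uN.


Step 1: Parameters: n=94, eps0=8.854e-6 uN/V^2, t=24 um, V=49 V, d=2 um
Step 2: V^2 = 2401
Step 3: F = 94 * 8.854e-6 * 24 * 2401 / 2
F = 23.98 uN


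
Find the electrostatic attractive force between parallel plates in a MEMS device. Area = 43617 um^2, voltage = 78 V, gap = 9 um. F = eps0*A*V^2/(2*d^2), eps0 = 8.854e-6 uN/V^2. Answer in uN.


Step 1: Identify parameters.
eps0 = 8.854e-6 uN/V^2, A = 43617 um^2, V = 78 V, d = 9 um
Step 2: Compute V^2 = 78^2 = 6084
Step 3: Compute d^2 = 9^2 = 81
Step 4: F = 0.5 * 8.854e-6 * 43617 * 6084 / 81
F = 14.503 uN


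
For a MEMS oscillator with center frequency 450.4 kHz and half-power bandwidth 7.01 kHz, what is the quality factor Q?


Step 1: Q = f0 / bandwidth
Step 2: Q = 450.4 / 7.01
Q = 64.3


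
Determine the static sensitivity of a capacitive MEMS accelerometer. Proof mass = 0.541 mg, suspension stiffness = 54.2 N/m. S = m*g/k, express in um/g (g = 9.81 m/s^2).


Step 1: Convert mass: m = 0.541 mg = 5.41e-07 kg
Step 2: S = m * g / k = 5.41e-07 * 9.81 / 54.2
Step 3: S = 9.79e-08 m/g
Step 4: Convert to um/g: S = 0.098 um/g


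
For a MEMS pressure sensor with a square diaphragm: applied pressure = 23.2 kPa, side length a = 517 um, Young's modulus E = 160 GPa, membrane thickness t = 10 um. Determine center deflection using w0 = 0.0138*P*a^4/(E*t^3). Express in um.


Step 1: Convert pressure to compatible units (E is in GPa, so P in GPa).
P = 23.2 kPa = 23.2e-6 GPa
Step 2: Compute numerator: 0.0138 * P * a^4.
a^4 = 517^4 = 71443409521
numerator = 0.0138 * 23.2e-6 * 71443409521 = 2.2873e+04
Step 3: Compute denominator: E * t^3 = 160 * 10^3 = 160000
Step 4: w0 = numerator / denominator = 2.2873e+04 / 160000 = 0.143 um


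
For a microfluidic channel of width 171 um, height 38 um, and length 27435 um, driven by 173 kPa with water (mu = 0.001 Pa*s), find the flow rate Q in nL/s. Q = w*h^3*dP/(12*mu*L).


Step 1: Convert all dimensions to SI (meters).
w = 171e-6 m, h = 38e-6 m, L = 27435e-6 m, dP = 173e3 Pa
Step 2: Q = w * h^3 * dP / (12 * mu * L)
Q = 171e-6 * (38e-6)^3 * 173e3 / (12 * 0.001 * 27435e-6) = 4.9306797e-09 m^3/s
Step 3: Convert Q from m^3/s to nL/s (1 m^3 = 1e12 nL, so multiply by 1e12).
Q = 4930.68 nL/s


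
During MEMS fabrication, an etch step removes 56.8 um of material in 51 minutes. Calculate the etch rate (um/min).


Step 1: Etch rate = depth / time
Step 2: rate = 56.8 / 51
rate = 1.114 um/min


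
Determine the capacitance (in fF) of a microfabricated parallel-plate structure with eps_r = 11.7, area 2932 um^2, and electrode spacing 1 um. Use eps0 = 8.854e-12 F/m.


Step 1: Convert area to m^2: A = 2932e-12 m^2
Step 2: Convert gap to m: d = 1e-6 m
Step 3: C = eps0 * eps_r * A / d
C = 8.854e-12 * 11.7 * 2932e-12 / 1e-6
Step 4: Convert to fF (multiply by 1e15).
C = 303.73 fF


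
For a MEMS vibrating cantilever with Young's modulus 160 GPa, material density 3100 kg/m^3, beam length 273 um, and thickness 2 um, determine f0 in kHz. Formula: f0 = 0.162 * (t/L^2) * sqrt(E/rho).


Step 1: Convert units to SI.
t_SI = 2e-6 m, L_SI = 273e-6 m
Step 2: Calculate sqrt(E/rho).
sqrt(160e9 / 3100) = 7184.21 m/s
Step 3: Compute f0.
f0 = 0.162 * 2e-6 / (273e-6)^2 * 7184.21 = 31231.9 Hz = 31.23 kHz


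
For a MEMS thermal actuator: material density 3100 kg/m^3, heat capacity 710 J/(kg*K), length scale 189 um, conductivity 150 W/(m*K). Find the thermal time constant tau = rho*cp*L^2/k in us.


Step 1: Convert L to m: L = 189e-6 m
Step 2: L^2 = (189e-6)^2 = 3.5721e-08 m^2
Step 3: tau = 3100 * 710 * 3.5721e-08 / 150 = 5.2414614e-04 s
Step 4: Convert to microseconds (multiply by 1e6).
tau = 524.146 us


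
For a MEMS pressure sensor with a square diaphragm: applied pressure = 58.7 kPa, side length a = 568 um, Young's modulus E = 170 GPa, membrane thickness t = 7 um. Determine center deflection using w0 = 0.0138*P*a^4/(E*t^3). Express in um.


Step 1: Convert pressure to compatible units (E is in GPa, so P in GPa).
P = 58.7 kPa = 58.7e-6 GPa
Step 2: Compute numerator: 0.0138 * P * a^4.
a^4 = 568^4 = 104086245376
numerator = 0.0138 * 58.7e-6 * 104086245376 = 8.43161e+04
Step 3: Compute denominator: E * t^3 = 170 * 7^3 = 58310
Step 4: w0 = numerator / denominator = 8.43161e+04 / 58310 = 1.446 um


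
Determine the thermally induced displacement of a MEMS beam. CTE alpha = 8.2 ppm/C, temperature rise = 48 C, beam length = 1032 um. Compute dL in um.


Step 1: Convert CTE: alpha = 8.2 ppm/C = 8.2e-6 /C
Step 2: dL = 8.2e-6 * 48 * 1032
dL = 0.4062 um


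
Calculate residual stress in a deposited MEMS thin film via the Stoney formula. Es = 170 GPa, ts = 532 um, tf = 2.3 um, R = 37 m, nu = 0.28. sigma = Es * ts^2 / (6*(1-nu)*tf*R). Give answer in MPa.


Step 1: Compute numerator: Es * ts^2 = 170 * 532^2 = 48114080 (GPa*um^2)
Step 2: Compute denominator (R in um): 6*(1-nu)*tf*R = 6*0.72*2.3*37e6 = 367632000.0 (um^2)
Step 3: sigma (GPa) = 48114080 / 367632000.0 = 1.30876e-01 GPa
Step 4: Convert to MPa (x1000): sigma = 130.9 MPa


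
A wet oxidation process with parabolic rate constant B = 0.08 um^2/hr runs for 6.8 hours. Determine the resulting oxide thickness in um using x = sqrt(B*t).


Step 1: Compute B*t = 0.08 * 6.8 = 0.544
Step 2: x = sqrt(0.544)
x = 0.738 um


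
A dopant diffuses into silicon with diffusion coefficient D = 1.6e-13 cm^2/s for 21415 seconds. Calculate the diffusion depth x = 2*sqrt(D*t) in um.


Step 1: Compute D*t = 1.6e-13 * 21415 = 3.4264e-09 cm^2
Step 2: sqrt(D*t) = 5.85355e-05 cm
Step 3: x = 2 * 5.85355e-05 cm = 1.17071e-04 cm
Step 4: Convert to um (1 cm = 1e4 um): x = 1.171 um


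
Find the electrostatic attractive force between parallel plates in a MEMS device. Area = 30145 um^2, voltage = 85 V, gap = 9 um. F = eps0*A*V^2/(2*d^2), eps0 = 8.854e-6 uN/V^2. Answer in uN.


Step 1: Identify parameters.
eps0 = 8.854e-6 uN/V^2, A = 30145 um^2, V = 85 V, d = 9 um
Step 2: Compute V^2 = 85^2 = 7225
Step 3: Compute d^2 = 9^2 = 81
Step 4: F = 0.5 * 8.854e-6 * 30145 * 7225 / 81
F = 11.904 uN


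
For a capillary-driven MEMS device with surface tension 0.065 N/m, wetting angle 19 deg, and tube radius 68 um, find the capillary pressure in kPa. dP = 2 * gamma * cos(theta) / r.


Step 1: cos(19 deg) = 0.9455
Step 2: Convert r to m: r = 68e-6 m
Step 3: dP = 2 * 0.065 * 0.9455 / 68e-6 = 1807.6 Pa
Step 4: Convert Pa to kPa (divide by 1000).
dP = 1.81 kPa


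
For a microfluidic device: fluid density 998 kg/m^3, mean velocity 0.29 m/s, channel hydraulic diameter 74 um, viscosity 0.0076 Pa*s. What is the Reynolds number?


Step 1: Convert Dh to meters: Dh = 74e-6 m
Step 2: Re = rho * v * Dh / mu
Re = 998 * 0.29 * 74e-6 / 0.0076
Re = 2.818


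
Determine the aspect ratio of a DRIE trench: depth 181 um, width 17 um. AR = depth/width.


Step 1: AR = depth / width
Step 2: AR = 181 / 17
AR = 10.6


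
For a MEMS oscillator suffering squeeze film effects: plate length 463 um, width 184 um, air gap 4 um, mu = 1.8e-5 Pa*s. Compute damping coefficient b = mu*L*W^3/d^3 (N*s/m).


Step 1: Convert to SI.
L = 463e-6 m, W = 184e-6 m, d = 4e-6 m
Step 2: W^3 = (184e-6)^3 = 6.23e-12 m^3
Step 3: d^3 = (4e-6)^3 = 6.40e-17 m^3
Step 4: b = 1.8e-5 * 463e-6 * 6.23e-12 / 6.40e-17
b = 8.11e-04 N*s/m


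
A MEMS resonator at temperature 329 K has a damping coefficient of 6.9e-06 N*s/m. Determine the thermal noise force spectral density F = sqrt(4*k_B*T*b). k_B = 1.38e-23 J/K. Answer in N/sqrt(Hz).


Step 1: Compute 4 * k_B * T * b
= 4 * 1.38e-23 * 329 * 6.9e-06
= 1.2531e-25 N^2/Hz
Step 2: F_noise = sqrt(1.2531e-25)
F_noise = 3.54e-13 N/sqrt(Hz)


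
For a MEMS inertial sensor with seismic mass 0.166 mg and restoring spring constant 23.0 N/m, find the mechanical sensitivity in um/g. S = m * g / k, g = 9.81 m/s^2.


Step 1: Convert mass: m = 0.166 mg = 1.66e-07 kg
Step 2: S = m * g / k = 1.66e-07 * 9.81 / 23.0
Step 3: S = 7.08e-08 m/g
Step 4: Convert to um/g: S = 0.071 um/g


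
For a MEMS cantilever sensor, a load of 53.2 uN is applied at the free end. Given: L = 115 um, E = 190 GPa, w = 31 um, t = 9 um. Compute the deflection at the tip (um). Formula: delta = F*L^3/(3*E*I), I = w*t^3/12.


Step 1: Calculate the second moment of area.
I = w * t^3 / 12 = 31 * 9^3 / 12 = 1883.25 um^4
Step 2: Convert E to consistent units (1 GPa = 1000 uN/um^2).
E = 190 GPa = 190000 uN/um^2
Step 3: Calculate tip deflection.
delta = F * L^3 / (3 * E * I)
delta = 53.2 * 115^3 / (3 * 190000 * 1883.25)
delta = 0.0754 um


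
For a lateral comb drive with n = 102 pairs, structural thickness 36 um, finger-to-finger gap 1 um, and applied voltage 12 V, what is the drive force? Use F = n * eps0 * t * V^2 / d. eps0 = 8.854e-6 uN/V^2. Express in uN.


Step 1: Parameters: n=102, eps0=8.854e-6 uN/V^2, t=36 um, V=12 V, d=1 um
Step 2: V^2 = 144
Step 3: F = 102 * 8.854e-6 * 36 * 144 / 1
F = 4.682 uN


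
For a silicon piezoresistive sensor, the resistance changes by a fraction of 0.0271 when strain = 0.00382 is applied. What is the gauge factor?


Step 1: Identify values.
dR/R = 0.0271, strain = 0.00382
Step 2: GF = (dR/R) / strain = 0.0271 / 0.00382
GF = 7.1


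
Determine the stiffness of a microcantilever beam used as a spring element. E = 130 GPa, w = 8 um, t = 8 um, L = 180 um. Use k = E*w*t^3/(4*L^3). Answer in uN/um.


Step 1: Convert E to consistent units (1 GPa = 1000 uN/um^2).
E = 130 GPa = 130000 uN/um^2
Step 2: Compute t^3 = 8^3 = 512
Step 3: Compute L^3 = 180^3 = 5832000
Step 4: k = 130000 * 8 * 512 / (4 * 5832000)
k = 22.8258 uN/um


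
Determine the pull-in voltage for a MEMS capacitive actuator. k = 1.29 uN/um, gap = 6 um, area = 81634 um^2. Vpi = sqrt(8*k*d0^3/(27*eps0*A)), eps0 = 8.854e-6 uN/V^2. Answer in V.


Step 1: Compute numerator: 8 * k * d0^3 = 8 * 1.29 * 6^3 = 2229.12
Step 2: Compute denominator: 27 * eps0 * A = 27 * 8.854e-6 * 81634 = 19.515261
Step 3: Vpi = sqrt(2229.12 / 19.515261)
Vpi = 10.69 V


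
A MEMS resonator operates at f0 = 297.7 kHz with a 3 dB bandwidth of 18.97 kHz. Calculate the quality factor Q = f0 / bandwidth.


Step 1: Q = f0 / bandwidth
Step 2: Q = 297.7 / 18.97
Q = 15.7


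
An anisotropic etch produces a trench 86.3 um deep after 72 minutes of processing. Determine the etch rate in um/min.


Step 1: Etch rate = depth / time
Step 2: rate = 86.3 / 72
rate = 1.199 um/min
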